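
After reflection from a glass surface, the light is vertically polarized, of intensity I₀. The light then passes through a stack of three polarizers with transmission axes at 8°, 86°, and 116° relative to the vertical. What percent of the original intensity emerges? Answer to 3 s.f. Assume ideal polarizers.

≈ 3.18%

I₁ = I₀ cos²(8° − 0°) = I₀ cos²(8°) = 0.9806 I₀.
I₂ = I₁ cos²(86° − 8°) = 0.9806 I₀ · cos²(78°) = 0.04239 I₀.
I₃ = I₂ cos²(116° − 86°) = 0.04239 I₀ · cos²(30°) = 0.03179 I₀.
That is 3.179% of the incident intensity.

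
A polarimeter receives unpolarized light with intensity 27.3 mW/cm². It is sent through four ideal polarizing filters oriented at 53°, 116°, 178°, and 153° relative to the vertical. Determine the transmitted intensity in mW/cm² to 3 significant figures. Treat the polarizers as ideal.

Unpolarized light through the first polarizer → I₁ = 27.3 mW/cm²/2 = 13.65 mW/cm², polarized at 53°.
I₂ = I₁ · cos²(63°) = 13.65 · 0.2061 = 2.813 mW/cm².
I₃ = I₂ · cos²(62°) = 2.813 · 0.2204 = 0.6201 mW/cm².
I₄ = I₃ · cos²(25°) = 0.6201 · 0.8214 = 0.5093 mW/cm².

I ≈ 0.509 mW/cm²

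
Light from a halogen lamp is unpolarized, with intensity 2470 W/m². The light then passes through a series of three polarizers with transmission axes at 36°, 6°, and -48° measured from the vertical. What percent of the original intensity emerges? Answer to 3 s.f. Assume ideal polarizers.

Unpolarized light through the first polarizer → I₁ = 2470 W/m²/2 = 1235 W/m², polarized at 36°.
I₂ = I₁ · cos²(30°) = 1235 · 0.75 = 926.3 W/m².
I₃ = I₂ · cos²(54°) = 926.3 · 0.3455 = 320 W/m².
That is 12.96% of the incident intensity.

≈ 13.0%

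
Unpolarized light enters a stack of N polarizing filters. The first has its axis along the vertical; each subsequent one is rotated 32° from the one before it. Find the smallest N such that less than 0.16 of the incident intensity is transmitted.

N = 5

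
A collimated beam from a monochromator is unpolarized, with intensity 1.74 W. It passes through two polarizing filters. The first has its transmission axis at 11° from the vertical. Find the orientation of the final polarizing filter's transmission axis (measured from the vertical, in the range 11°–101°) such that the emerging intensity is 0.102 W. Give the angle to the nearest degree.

Unpolarized light through the first polarizer → I₁ = ½ I₀, now polarized at 11°.
Target fraction: 0.102 / 1.74 W = 0.05862 of I₀.
Need I₂/I₀ = 0.05862, so cos²(θ − 11°) = 0.05862 / 0.5 = 0.1172.
θ − 11° = arccos(√0.1172) = 70.0°, giving θ ≈ 11 + 70.0 = 81.0°.

θ ≈ 81°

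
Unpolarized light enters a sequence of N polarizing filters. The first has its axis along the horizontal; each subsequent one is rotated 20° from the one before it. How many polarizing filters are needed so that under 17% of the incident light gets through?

N = 10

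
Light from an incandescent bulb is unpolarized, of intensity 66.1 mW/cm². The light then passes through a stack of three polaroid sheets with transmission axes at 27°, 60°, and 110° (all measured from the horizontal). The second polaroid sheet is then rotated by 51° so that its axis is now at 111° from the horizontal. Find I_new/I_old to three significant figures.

I_new/I_old ≈ 0.0376

Before rotation:
Unpolarized light through the first polarizer → I₁ = ½ I₀, now polarized at 27°.
I₂ = I₁ cos²(60° − 27°) = 0.5 I₀ · cos²(33°) = 0.3517 I₀.
I₃ = I₂ cos²(110° − 60°) = 0.3517 I₀ · cos²(50°) = 0.1453 I₀.
After rotation:
Unpolarized light through the first polarizer → I₁ = ½ I₀, now polarized at 27°.
I₂ = I₁ cos²(111° − 27°) = 0.5 I₀ · cos²(84°) = 0.005463 I₀.
I₃ = I₂ cos²(110° − 111°) = 0.005463 I₀ · cos²(1°) = 0.005461 I₀.
Ratio = 0.005461 / 0.1453 = 0.03759.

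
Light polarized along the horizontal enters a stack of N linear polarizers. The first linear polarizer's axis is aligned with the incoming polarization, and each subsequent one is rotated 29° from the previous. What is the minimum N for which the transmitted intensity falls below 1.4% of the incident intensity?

N = 17

First polarizer is aligned with the polarization: full transmission.
Each further stage multiplies by cos²(29°) = 0.765.
After N polarizers: T = 0.765^(N−1). Require T < 0.014 ⇒ N−1 > ln(0.014)/ln(0.765) = 15.93, so N−1 ≥ 16 and N = 17.
Check: N=17 gives T = 0.01375 < 0.014; N=16 gives T = 0.01797.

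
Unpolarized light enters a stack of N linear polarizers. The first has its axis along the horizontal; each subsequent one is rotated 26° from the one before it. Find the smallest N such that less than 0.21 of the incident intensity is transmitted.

N = 6

First polarizer halves the unpolarized light: factor 1/2.
Each further stage multiplies by cos²(26°) = 0.8078.
After N polarizers: T = 0.5·0.8078^(N−1). Require T < 0.21 ⇒ N−1 > ln(0.21/0.5)/ln(0.8078) = 4.07, so N−1 ≥ 5 and N = 6.
Check: N=6 gives T = 0.172 < 0.21; N=5 gives T = 0.2129.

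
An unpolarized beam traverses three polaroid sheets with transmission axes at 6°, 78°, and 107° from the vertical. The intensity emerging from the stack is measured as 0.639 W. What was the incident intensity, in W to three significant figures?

Unpolarized light through the first polarizer → I₁ = ½ I₀, now polarized at 6°.
I₂ = I₁ cos²(78° − 6°) = 0.5 I₀ · cos²(72°) = 0.04775 I₀.
I₃ = I₂ cos²(107° − 78°) = 0.04775 I₀ · cos²(29°) = 0.03652 I₀.
So 0.639 W = 0.03652 I₀, giving I₀ = 0.639/0.03652 = 17.5 W.

I₀ ≈ 17.5 W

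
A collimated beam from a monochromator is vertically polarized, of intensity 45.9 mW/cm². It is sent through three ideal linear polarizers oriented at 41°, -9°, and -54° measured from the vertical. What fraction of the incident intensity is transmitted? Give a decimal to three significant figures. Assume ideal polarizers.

I/I₀ ≈ 0.118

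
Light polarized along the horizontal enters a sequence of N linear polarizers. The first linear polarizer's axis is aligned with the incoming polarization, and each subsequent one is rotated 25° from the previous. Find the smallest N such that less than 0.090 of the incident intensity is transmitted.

N = 14

First polarizer is aligned with the polarization: full transmission.
Each further stage multiplies by cos²(25°) = 0.8214.
After N polarizers: T = 0.8214^(N−1). Require T < 0.090 ⇒ N−1 > ln(0.090)/ln(0.8214) = 12.24, so N−1 ≥ 13 and N = 14.
Check: N=14 gives T = 0.07748 < 0.090; N=13 gives T = 0.09432.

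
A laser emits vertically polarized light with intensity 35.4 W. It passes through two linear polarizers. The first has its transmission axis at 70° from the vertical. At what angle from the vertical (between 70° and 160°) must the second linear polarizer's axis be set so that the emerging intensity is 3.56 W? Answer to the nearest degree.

I₁ = I₀ cos²(70° − 0°) = I₀ cos²(70°) = 0.117 I₀.
Target fraction: 3.56 / 35.4 W = 0.1006 of I₀.
Need I₂/I₀ = 0.1006, so cos²(θ − 70°) = 0.1006 / 0.117 = 0.8597.
θ − 70° = arccos(√0.8597) = 22.0°, giving θ ≈ 70 + 22.0 = 92.0°.

θ ≈ 92°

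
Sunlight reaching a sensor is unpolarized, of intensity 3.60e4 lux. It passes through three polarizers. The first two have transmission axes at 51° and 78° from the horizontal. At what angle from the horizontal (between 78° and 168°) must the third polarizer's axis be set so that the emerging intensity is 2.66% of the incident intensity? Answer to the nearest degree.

Unpolarized light through the first polarizer → I₁ = ½ I₀, now polarized at 51°.
I₂ = I₁ cos²(78° − 51°) = 0.5 I₀ · cos²(27°) = 0.3969 I₀.
Need I₃/I₀ = 0.0266, so cos²(θ − 78°) = 0.0266 / 0.3969 = 0.06701.
θ − 78° = arccos(√0.06701) = 75.0°, giving θ ≈ 78 + 75.0 = 153.0°.

θ ≈ 153°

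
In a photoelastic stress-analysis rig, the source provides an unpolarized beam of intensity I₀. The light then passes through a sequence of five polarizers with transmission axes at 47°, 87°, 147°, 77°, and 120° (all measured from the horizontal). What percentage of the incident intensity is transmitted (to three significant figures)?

≈ 0.459%

Unpolarized light through the first polarizer → I₁ = ½ I₀, now polarized at 47°.
I₂ = I₁ cos²(87° − 47°) = 0.5 I₀ · cos²(40°) = 0.2934 I₀.
I₃ = I₂ cos²(147° − 87°) = 0.2934 I₀ · cos²(60°) = 0.07335 I₀.
I₄ = I₃ cos²(77° − 147°) = 0.07335 I₀ · cos²(70°) = 0.008581 I₀.
I₅ = I₄ cos²(120° − 77°) = 0.008581 I₀ · cos²(43°) = 0.00459 I₀.
That is 0.459% of the incident intensity.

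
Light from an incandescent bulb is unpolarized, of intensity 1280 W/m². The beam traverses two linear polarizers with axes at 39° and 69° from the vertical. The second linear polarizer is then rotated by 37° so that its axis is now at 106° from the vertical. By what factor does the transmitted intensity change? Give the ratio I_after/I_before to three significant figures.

Before rotation:
Unpolarized light through the first polarizer → I₁ = ½ I₀, now polarized at 39°.
I₂ = I₁ cos²(69° − 39°) = 0.5 I₀ · cos²(30°) = 0.375 I₀.
After rotation:
Unpolarized light through the first polarizer → I₁ = ½ I₀, now polarized at 39°.
I₂ = I₁ cos²(106° − 39°) = 0.5 I₀ · cos²(67°) = 0.07634 I₀.
Ratio = 0.07634 / 0.375 = 0.2036.

I_new/I_old ≈ 0.204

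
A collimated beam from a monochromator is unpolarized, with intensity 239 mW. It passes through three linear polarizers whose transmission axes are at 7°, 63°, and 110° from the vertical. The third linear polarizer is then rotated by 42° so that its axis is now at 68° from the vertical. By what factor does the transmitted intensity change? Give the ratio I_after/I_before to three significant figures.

Before rotation:
Unpolarized light through the first polarizer → I₁ = ½ I₀, now polarized at 7°.
I₂ = I₁ cos²(63° − 7°) = 0.5 I₀ · cos²(56°) = 0.1563 I₀.
I₃ = I₂ cos²(110° − 63°) = 0.1563 I₀ · cos²(47°) = 0.07272 I₀.
After rotation:
Unpolarized light through the first polarizer → I₁ = ½ I₀, now polarized at 7°.
I₂ = I₁ cos²(63° − 7°) = 0.5 I₀ · cos²(56°) = 0.1563 I₀.
I₃ = I₂ cos²(68° − 63°) = 0.1563 I₀ · cos²(5°) = 0.1552 I₀.
Ratio = 0.1552 / 0.07272 = 2.134.

I_new/I_old ≈ 2.13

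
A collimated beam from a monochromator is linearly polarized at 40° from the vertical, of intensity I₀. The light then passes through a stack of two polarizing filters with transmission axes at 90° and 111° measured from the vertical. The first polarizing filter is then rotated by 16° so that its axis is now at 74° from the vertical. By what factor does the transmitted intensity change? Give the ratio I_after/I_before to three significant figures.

I_new/I_old ≈ 1.22

Before rotation:
I₁ = I₀ cos²(90° − 40°) = I₀ cos²(50°) = 0.4132 I₀.
I₂ = I₁ cos²(111° − 90°) = 0.4132 I₀ · cos²(21°) = 0.3601 I₀.
After rotation:
I₁ = I₀ cos²(74° − 40°) = I₀ cos²(34°) = 0.6873 I₀.
I₂ = I₁ cos²(111° − 74°) = 0.6873 I₀ · cos²(37°) = 0.4384 I₀.
Ratio = 0.4384 / 0.3601 = 1.217.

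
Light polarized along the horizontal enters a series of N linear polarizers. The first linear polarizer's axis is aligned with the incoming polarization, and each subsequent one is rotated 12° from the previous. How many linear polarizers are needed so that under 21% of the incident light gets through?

First polarizer is aligned with the polarization: full transmission.
Each further stage multiplies by cos²(12°) = 0.9568.
After N polarizers: T = 0.9568^(N−1). Require T < 0.21 ⇒ N−1 > ln(0.21)/ln(0.9568) = 35.32, so N−1 ≥ 36 and N = 37.
Check: N=37 gives T = 0.2038 < 0.21; N=36 gives T = 0.213.

N = 37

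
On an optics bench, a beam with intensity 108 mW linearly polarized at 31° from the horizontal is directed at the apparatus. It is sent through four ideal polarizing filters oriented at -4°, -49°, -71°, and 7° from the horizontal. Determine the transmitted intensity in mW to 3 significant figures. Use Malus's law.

By Malus's law, I₁ = 108 mW · cos²(35°) = 72.47 mW.
I₂ = I₁ · cos²(45°) = 72.47 · 0.5 = 36.23 mW.
I₃ = I₂ · cos²(22°) = 36.23 · 0.8597 = 31.15 mW.
I₄ = I₃ · cos²(78°) = 31.15 · 0.04323 = 1.347 mW.

I ≈ 1.35 mW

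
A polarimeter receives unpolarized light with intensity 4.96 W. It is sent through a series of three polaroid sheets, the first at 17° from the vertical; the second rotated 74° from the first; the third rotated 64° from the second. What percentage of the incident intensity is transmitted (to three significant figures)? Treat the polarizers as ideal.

Unpolarized light through the first polarizer → I₁ = 4.96 W/2 = 2.48 W, polarized at 17°.
I₂ = I₁ · cos²(74°) = 2.48 · 0.07598 = 0.1884 W.
I₃ = I₂ · cos²(64°) = 0.1884 · 0.1922 = 0.03621 W.
That is 0.73% of the incident intensity.

≈ 0.730%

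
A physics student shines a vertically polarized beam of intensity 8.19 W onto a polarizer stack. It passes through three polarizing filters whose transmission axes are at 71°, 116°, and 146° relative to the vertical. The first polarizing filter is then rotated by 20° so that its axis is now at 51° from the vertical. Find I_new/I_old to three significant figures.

I_new/I_old ≈ 1.33

Before rotation:
By Malus's law, I₁ = I₀ cos²(71° − 0°) = I₀ cos²(71°) = 0.106 I₀.
I₂ = I₁ cos²(116° − 71°) = 0.106 I₀ · cos²(45°) = 0.053 I₀.
I₃ = I₂ cos²(146° − 116°) = 0.053 I₀ · cos²(30°) = 0.03975 I₀.
After rotation:
I₁ = I₀ cos²(51° − 0°) = I₀ cos²(51°) = 0.396 I₀.
I₂ = I₁ cos²(116° − 51°) = 0.396 I₀ · cos²(65°) = 0.07074 I₀.
I₃ = I₂ cos²(146° − 116°) = 0.07074 I₀ · cos²(30°) = 0.05305 I₀.
Ratio = 0.05305 / 0.03975 = 1.335.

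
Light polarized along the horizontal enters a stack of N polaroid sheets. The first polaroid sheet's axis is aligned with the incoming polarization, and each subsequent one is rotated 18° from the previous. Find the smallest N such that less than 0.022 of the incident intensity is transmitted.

First polarizer is aligned with the polarization: full transmission.
Each further stage multiplies by cos²(18°) = 0.9045.
After N polarizers: T = 0.9045^(N−1). Require T < 0.022 ⇒ N−1 > ln(0.022)/ln(0.9045) = 38.03, so N−1 ≥ 39 and N = 40.
Check: N=40 gives T = 0.01996 < 0.022; N=39 gives T = 0.02206.

N = 40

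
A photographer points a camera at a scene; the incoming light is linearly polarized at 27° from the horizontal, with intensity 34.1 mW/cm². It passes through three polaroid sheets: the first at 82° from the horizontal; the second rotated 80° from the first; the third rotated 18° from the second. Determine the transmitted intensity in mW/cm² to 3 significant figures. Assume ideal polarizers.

I₁ = 34.1 mW/cm² · cos²(55°) = 11.22 mW/cm².
I₂ = I₁ · cos²(80°) = 11.22 · 0.03015 = 0.3383 mW/cm².
I₃ = I₂ · cos²(18°) = 0.3383 · 0.9045 = 0.306 mW/cm².

I ≈ 0.306 mW/cm²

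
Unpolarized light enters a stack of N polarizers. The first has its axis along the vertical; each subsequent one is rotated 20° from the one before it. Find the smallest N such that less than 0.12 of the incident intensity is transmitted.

N = 13

First polarizer halves the unpolarized light: factor 1/2.
Each further stage multiplies by cos²(20°) = 0.883.
After N polarizers: T = 0.5·0.883^(N−1). Require T < 0.12 ⇒ N−1 > ln(0.12/0.5)/ln(0.883) = 11.47, so N−1 ≥ 12 and N = 13.
Check: N=13 gives T = 0.1124 < 0.12; N=12 gives T = 0.1273.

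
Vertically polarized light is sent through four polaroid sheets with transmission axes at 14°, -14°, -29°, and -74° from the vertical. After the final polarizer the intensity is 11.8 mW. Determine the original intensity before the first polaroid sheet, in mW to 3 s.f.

I₀ ≈ 34.5 mW

I₁ = I₀ cos²(14° − 0°) = I₀ cos²(14°) = 0.9415 I₀.
I₂ = I₁ cos²(-14° − 14°) = 0.9415 I₀ · cos²(28°) = 0.734 I₀.
I₃ = I₂ cos²(-29° + 14°) = 0.734 I₀ · cos²(15°) = 0.6848 I₀.
I₄ = I₃ cos²(-74° + 29°) = 0.6848 I₀ · cos²(45°) = 0.3424 I₀.
So 11.8 mW = 0.3424 I₀, giving I₀ = 11.8/0.3424 = 34.46 mW.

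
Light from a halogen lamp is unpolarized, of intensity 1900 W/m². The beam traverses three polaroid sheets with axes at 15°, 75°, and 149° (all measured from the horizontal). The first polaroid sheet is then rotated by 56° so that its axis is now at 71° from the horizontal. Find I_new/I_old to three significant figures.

Before rotation:
Unpolarized light through the first polarizer → I₁ = ½ I₀, now polarized at 15°.
I₂ = I₁ cos²(75° − 15°) = 0.5 I₀ · cos²(60°) = 0.125 I₀.
I₃ = I₂ cos²(149° − 75°) = 0.125 I₀ · cos²(74°) = 0.009497 I₀.
After rotation:
Unpolarized light through the first polarizer → I₁ = ½ I₀, now polarized at 71°.
I₂ = I₁ cos²(75° − 71°) = 0.5 I₀ · cos²(4°) = 0.4976 I₀.
I₃ = I₂ cos²(149° − 75°) = 0.4976 I₀ · cos²(74°) = 0.0378 I₀.
Ratio = 0.0378 / 0.009497 = 3.981.

I_new/I_old ≈ 3.98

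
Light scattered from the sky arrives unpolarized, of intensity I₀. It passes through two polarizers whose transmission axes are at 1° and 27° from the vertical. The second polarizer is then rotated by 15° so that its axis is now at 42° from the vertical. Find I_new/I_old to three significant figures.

I_new/I_old ≈ 0.705

Before rotation:
Unpolarized light through the first polarizer → I₁ = ½ I₀, now polarized at 1°.
I₂ = I₁ cos²(27° − 1°) = 0.5 I₀ · cos²(26°) = 0.4039 I₀.
After rotation:
Unpolarized light through the first polarizer → I₁ = ½ I₀, now polarized at 1°.
I₂ = I₁ cos²(42° − 1°) = 0.5 I₀ · cos²(41°) = 0.2848 I₀.
Ratio = 0.2848 / 0.4039 = 0.7051.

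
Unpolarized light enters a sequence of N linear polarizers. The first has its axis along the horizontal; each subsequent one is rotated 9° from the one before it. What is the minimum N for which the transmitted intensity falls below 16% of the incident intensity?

First polarizer halves the unpolarized light: factor 1/2.
Each further stage multiplies by cos²(9°) = 0.9755.
After N polarizers: T = 0.5·0.9755^(N−1). Require T < 0.16 ⇒ N−1 > ln(0.16/0.5)/ln(0.9755) = 45.99, so N−1 ≥ 46 and N = 47.
Check: N=47 gives T = 0.16 < 0.16; N=46 gives T = 0.164.

N = 47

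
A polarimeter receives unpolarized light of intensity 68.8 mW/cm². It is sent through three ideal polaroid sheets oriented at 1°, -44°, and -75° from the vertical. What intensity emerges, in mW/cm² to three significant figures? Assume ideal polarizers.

I ≈ 12.6 mW/cm²

Unpolarized light through the first polarizer → I₁ = 68.8 mW/cm²/2 = 34.4 mW/cm², polarized at 1°.
I₂ = I₁ · cos²(45°) = 34.4 · 0.5 = 17.2 mW/cm².
I₃ = I₂ · cos²(31°) = 17.2 · 0.7347 = 12.64 mW/cm².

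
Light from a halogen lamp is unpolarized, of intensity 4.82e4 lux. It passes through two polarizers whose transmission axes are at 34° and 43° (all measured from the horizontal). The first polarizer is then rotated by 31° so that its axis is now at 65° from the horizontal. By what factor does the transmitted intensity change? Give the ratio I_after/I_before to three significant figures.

I_new/I_old ≈ 0.881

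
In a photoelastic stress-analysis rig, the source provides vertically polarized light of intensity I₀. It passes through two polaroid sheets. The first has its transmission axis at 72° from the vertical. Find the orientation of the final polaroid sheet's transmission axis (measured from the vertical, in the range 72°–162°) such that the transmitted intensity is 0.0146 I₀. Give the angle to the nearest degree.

θ ≈ 139°

I₁ = I₀ cos²(72° − 0°) = I₀ cos²(72°) = 0.09549 I₀.
Need I₂/I₀ = 0.0146, so cos²(θ − 72°) = 0.0146 / 0.09549 = 0.1529.
θ − 72° = arccos(√0.1529) = 67.0°, giving θ ≈ 72 + 67.0 = 139.0°.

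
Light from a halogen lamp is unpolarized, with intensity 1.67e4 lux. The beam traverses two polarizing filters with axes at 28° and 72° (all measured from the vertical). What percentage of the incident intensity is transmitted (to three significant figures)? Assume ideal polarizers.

≈ 25.9%

Unpolarized light through the first polarizer → I₁ = 1.67e4 lux/2 = 8350 lux, polarized at 28°.
I₂ = I₁ · cos²(44°) = 8350 · 0.5174 = 4321 lux.
That is 25.87% of the incident intensity.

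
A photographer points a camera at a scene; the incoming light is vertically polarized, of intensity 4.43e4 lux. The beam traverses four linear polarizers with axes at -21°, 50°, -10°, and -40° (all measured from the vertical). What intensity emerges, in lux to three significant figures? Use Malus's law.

By Malus's law, I₁ = 4.43e4 lux · cos²(21°) = 3.861e+04 lux.
I₂ = I₁ · cos²(71°) = 3.861e+04 · 0.106 = 4093 lux.
I₃ = I₂ · cos²(60°) = 4093 · 0.25 = 1023 lux.
I₄ = I₃ · cos²(30°) = 1023 · 0.75 = 767.3 lux.

I ≈ 767 lux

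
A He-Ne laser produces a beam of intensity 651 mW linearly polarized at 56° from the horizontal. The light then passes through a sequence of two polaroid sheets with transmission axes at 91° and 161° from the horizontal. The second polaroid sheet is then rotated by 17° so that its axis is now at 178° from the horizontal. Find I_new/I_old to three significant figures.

I_new/I_old ≈ 0.0234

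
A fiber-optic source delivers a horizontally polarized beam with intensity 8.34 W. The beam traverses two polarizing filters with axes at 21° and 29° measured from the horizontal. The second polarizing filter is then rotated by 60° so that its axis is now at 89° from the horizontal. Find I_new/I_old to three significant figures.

I_new/I_old ≈ 0.143

Before rotation:
By Malus's law, I₁ = I₀ cos²(21° − 0°) = I₀ cos²(21°) = 0.8716 I₀.
I₂ = I₁ cos²(29° − 21°) = 0.8716 I₀ · cos²(8°) = 0.8547 I₀.
After rotation:
I₁ = I₀ cos²(21° − 0°) = I₀ cos²(21°) = 0.8716 I₀.
I₂ = I₁ cos²(89° − 21°) = 0.8716 I₀ · cos²(68°) = 0.1223 I₀.
Ratio = 0.1223 / 0.8547 = 0.1431.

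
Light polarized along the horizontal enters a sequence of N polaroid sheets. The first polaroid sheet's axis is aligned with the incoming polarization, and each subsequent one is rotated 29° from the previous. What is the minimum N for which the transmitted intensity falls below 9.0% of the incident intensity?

N = 10

First polarizer is aligned with the polarization: full transmission.
Each further stage multiplies by cos²(29°) = 0.765.
After N polarizers: T = 0.765^(N−1). Require T < 0.090 ⇒ N−1 > ln(0.090)/ln(0.765) = 8.99, so N−1 ≥ 9 and N = 10.
Check: N=10 gives T = 0.08969 < 0.090; N=9 gives T = 0.1172.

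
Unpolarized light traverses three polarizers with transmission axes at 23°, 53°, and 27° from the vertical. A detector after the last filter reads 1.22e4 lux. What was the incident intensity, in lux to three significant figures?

Unpolarized light through the first polarizer → I₁ = ½ I₀, now polarized at 23°.
I₂ = I₁ cos²(53° − 23°) = 0.5 I₀ · cos²(30°) = 0.375 I₀.
I₃ = I₂ cos²(27° − 53°) = 0.375 I₀ · cos²(26°) = 0.3029 I₀.
So 1.22e4 lux = 0.3029 I₀, giving I₀ = 1.22e4/0.3029 = 4.027e+04 lux.

I₀ ≈ 4.03e4 lux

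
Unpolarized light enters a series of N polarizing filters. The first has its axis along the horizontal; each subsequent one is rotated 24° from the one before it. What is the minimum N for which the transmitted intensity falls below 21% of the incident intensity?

First polarizer halves the unpolarized light: factor 1/2.
Each further stage multiplies by cos²(24°) = 0.8346.
After N polarizers: T = 0.5·0.8346^(N−1). Require T < 0.21 ⇒ N−1 > ln(0.21/0.5)/ln(0.8346) = 4.80, so N−1 ≥ 5 and N = 6.
Check: N=6 gives T = 0.2024 < 0.21; N=5 gives T = 0.2426.

N = 6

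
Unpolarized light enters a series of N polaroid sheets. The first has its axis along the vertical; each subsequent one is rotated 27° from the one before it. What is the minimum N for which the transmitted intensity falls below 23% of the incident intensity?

N = 5

First polarizer halves the unpolarized light: factor 1/2.
Each further stage multiplies by cos²(27°) = 0.7939.
After N polarizers: T = 0.5·0.7939^(N−1). Require T < 0.23 ⇒ N−1 > ln(0.23/0.5)/ln(0.7939) = 3.36, so N−1 ≥ 4 and N = 5.
Check: N=5 gives T = 0.1986 < 0.23; N=4 gives T = 0.2502.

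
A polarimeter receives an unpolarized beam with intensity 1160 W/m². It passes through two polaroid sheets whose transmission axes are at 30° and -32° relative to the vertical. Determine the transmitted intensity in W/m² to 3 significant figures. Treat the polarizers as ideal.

Unpolarized light through the first polarizer → I₁ = 1160 W/m²/2 = 580 W/m², polarized at 30°.
I₂ = I₁ · cos²(62°) = 580 · 0.2204 = 127.8 W/m².

I ≈ 128 W/m²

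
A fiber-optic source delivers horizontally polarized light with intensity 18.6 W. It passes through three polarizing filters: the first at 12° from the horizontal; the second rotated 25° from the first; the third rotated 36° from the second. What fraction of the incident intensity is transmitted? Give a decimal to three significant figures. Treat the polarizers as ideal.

I/I₀ ≈ 0.514

By Malus's law, I₁ = 18.6 W · cos²(12°) = 17.8 W.
I₂ = I₁ · cos²(25°) = 17.8 · 0.8214 = 14.62 W.
I₃ = I₂ · cos²(36°) = 14.62 · 0.6545 = 9.567 W.
Transmitted fraction = 0.5144.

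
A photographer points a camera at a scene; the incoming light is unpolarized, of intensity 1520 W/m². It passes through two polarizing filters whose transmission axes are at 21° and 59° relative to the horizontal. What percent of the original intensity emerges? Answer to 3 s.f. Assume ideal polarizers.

≈ 31.0%

Unpolarized light through the first polarizer → I₁ = 1520 W/m²/2 = 760 W/m², polarized at 21°.
I₂ = I₁ · cos²(38°) = 760 · 0.621 = 471.9 W/m².
That is 31.05% of the incident intensity.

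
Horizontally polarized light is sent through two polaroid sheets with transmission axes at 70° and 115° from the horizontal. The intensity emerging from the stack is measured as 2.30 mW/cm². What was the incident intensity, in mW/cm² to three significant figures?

By Malus's law, I₁ = I₀ cos²(70° − 0°) = I₀ cos²(70°) = 0.117 I₀.
I₂ = I₁ cos²(115° − 70°) = 0.117 I₀ · cos²(45°) = 0.05849 I₀.
So 2.30 mW/cm² = 0.05849 I₀, giving I₀ = 2.30/0.05849 = 39.32 mW/cm².

I₀ ≈ 39.3 mW/cm²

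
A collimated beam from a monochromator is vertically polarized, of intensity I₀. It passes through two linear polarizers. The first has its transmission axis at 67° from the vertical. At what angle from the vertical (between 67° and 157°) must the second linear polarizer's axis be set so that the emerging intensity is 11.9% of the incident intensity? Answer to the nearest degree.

θ ≈ 95°

By Malus's law, I₁ = I₀ cos²(67° − 0°) = I₀ cos²(67°) = 0.1527 I₀.
Need I₂/I₀ = 0.119, so cos²(θ − 67°) = 0.119 / 0.1527 = 0.7795.
θ − 67° = arccos(√0.7795) = 28.0°, giving θ ≈ 67 + 28.0 = 95.0°.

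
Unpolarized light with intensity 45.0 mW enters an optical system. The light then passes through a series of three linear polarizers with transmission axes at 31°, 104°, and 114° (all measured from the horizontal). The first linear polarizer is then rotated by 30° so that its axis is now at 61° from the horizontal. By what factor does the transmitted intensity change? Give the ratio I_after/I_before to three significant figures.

I_new/I_old ≈ 6.26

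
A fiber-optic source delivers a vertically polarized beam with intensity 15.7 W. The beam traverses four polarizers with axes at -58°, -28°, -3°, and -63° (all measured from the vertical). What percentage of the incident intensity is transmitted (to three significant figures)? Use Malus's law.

By Malus's law, I₁ = 15.7 W · cos²(58°) = 4.409 W.
I₂ = I₁ · cos²(30°) = 4.409 · 0.75 = 3.307 W.
I₃ = I₂ · cos²(25°) = 3.307 · 0.8214 = 2.716 W.
I₄ = I₃ · cos²(60°) = 2.716 · 0.25 = 0.679 W.
That is 4.325% of the incident intensity.

≈ 4.32%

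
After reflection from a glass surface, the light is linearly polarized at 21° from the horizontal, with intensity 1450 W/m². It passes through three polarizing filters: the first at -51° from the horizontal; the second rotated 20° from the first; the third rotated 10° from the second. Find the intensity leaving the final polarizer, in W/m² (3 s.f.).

I ≈ 119 W/m²

I₁ = 1450 W/m² · cos²(72°) = 138.5 W/m².
I₂ = I₁ · cos²(20°) = 138.5 · 0.883 = 122.3 W/m².
I₃ = I₂ · cos²(10°) = 122.3 · 0.9698 = 118.6 W/m².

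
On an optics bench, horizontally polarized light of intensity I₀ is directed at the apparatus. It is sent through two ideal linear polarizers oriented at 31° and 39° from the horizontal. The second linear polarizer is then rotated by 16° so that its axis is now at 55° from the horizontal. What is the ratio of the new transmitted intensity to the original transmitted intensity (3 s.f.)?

I_new/I_old ≈ 0.851

Before rotation:
I₁ = I₀ cos²(31° − 0°) = I₀ cos²(31°) = 0.7347 I₀.
I₂ = I₁ cos²(39° − 31°) = 0.7347 I₀ · cos²(8°) = 0.7205 I₀.
After rotation:
I₁ = I₀ cos²(31° − 0°) = I₀ cos²(31°) = 0.7347 I₀.
I₂ = I₁ cos²(55° − 31°) = 0.7347 I₀ · cos²(24°) = 0.6132 I₀.
Ratio = 0.6132 / 0.7205 = 0.851.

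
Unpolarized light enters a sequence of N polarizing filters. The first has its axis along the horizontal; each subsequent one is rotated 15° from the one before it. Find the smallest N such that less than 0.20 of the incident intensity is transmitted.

First polarizer halves the unpolarized light: factor 1/2.
Each further stage multiplies by cos²(15°) = 0.933.
After N polarizers: T = 0.5·0.933^(N−1). Require T < 0.20 ⇒ N−1 > ln(0.20/0.5)/ln(0.933) = 13.22, so N−1 ≥ 14 and N = 15.
Check: N=15 gives T = 0.1894 < 0.20; N=14 gives T = 0.203.

N = 15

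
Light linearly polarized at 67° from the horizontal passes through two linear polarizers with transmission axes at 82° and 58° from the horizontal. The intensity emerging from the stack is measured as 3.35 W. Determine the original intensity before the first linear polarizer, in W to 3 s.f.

I₀ ≈ 4.30 W

I₁ = I₀ cos²(82° − 67°) = I₀ cos²(15°) = 0.933 I₀.
I₂ = I₁ cos²(58° − 82°) = 0.933 I₀ · cos²(24°) = 0.7787 I₀.
So 3.35 W = 0.7787 I₀, giving I₀ = 3.35/0.7787 = 4.302 W.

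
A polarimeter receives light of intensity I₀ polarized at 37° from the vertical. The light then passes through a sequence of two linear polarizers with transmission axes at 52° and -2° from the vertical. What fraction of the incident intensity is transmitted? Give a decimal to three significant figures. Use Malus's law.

≈ 0.322 I₀

By Malus's law, I₁ = I₀ cos²(52° − 37°) = I₀ cos²(15°) = 0.933 I₀.
I₂ = I₁ cos²(-2° − 52°) = 0.933 I₀ · cos²(54°) = 0.3223 I₀.
Transmitted fraction = 0.3223.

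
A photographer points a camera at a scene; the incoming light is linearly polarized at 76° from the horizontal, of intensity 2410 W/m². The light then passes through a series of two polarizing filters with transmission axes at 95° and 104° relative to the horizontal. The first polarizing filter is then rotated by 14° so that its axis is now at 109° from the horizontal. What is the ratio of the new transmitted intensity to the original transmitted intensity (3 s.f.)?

I_new/I_old ≈ 0.800

Before rotation:
By Malus's law, I₁ = I₀ cos²(95° − 76°) = I₀ cos²(19°) = 0.894 I₀.
I₂ = I₁ cos²(104° − 95°) = 0.894 I₀ · cos²(9°) = 0.8721 I₀.
After rotation:
I₁ = I₀ cos²(109° − 76°) = I₀ cos²(33°) = 0.7034 I₀.
I₂ = I₁ cos²(104° − 109°) = 0.7034 I₀ · cos²(5°) = 0.698 I₀.
Ratio = 0.698 / 0.8721 = 0.8004.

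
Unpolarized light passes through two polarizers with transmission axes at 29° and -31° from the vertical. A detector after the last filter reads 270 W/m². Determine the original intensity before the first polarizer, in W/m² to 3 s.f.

Unpolarized light through the first polarizer → I₁ = ½ I₀, now polarized at 29°.
I₂ = I₁ cos²(-31° − 29°) = 0.5 I₀ · cos²(60°) = 0.125 I₀.
So 270 W/m² = 0.125 I₀, giving I₀ = 270/0.125 = 2160 W/m².

I₀ ≈ 2160 W/m²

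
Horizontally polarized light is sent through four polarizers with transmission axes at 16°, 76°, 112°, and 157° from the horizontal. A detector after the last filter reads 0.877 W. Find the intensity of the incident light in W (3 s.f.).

By Malus's law, I₁ = I₀ cos²(16° − 0°) = I₀ cos²(16°) = 0.924 I₀.
I₂ = I₁ cos²(76° − 16°) = 0.924 I₀ · cos²(60°) = 0.231 I₀.
I₃ = I₂ cos²(112° − 76°) = 0.231 I₀ · cos²(36°) = 0.1512 I₀.
I₄ = I₃ cos²(157° − 112°) = 0.1512 I₀ · cos²(45°) = 0.0756 I₀.
So 0.877 W = 0.0756 I₀, giving I₀ = 0.877/0.0756 = 11.6 W.

I₀ ≈ 11.6 W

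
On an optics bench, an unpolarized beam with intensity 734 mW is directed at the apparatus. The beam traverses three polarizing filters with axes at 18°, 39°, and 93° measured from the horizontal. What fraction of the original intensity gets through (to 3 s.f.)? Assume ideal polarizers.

I/I₀ ≈ 0.151

Unpolarized light through the first polarizer → I₁ = 734 mW/2 = 367 mW, polarized at 18°.
I₂ = I₁ · cos²(21°) = 367 · 0.8716 = 319.9 mW.
I₃ = I₂ · cos²(54°) = 319.9 · 0.3455 = 110.5 mW.
Transmitted fraction = 0.1506.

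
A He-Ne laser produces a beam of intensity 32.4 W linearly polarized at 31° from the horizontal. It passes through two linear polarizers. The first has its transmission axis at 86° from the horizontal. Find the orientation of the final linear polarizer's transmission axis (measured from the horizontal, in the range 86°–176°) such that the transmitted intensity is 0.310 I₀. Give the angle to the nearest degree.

By Malus's law, I₁ = I₀ cos²(86° − 31°) = I₀ cos²(55°) = 0.329 I₀.
Need I₂/I₀ = 0.31, so cos²(θ − 86°) = 0.31 / 0.329 = 0.9423.
θ − 86° = arccos(√0.9423) = 13.9°, giving θ ≈ 86 + 13.9 = 99.9°.

θ ≈ 100°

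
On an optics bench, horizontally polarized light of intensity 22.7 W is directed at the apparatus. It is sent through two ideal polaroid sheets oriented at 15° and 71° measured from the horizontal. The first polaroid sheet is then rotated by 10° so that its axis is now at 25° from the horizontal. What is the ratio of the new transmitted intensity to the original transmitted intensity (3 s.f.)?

Before rotation:
I₁ = I₀ cos²(15° − 0°) = I₀ cos²(15°) = 0.933 I₀.
I₂ = I₁ cos²(71° − 15°) = 0.933 I₀ · cos²(56°) = 0.2917 I₀.
After rotation:
I₁ = I₀ cos²(25° − 0°) = I₀ cos²(25°) = 0.8214 I₀.
I₂ = I₁ cos²(71° − 25°) = 0.8214 I₀ · cos²(46°) = 0.3964 I₀.
Ratio = 0.3964 / 0.2917 = 1.359.

I_new/I_old ≈ 1.36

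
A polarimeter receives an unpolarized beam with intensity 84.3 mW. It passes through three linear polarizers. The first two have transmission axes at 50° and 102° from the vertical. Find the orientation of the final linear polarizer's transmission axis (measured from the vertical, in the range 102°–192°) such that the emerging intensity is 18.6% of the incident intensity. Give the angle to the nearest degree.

θ ≈ 110°

Unpolarized light through the first polarizer → I₁ = ½ I₀, now polarized at 50°.
I₂ = I₁ cos²(102° − 50°) = 0.5 I₀ · cos²(52°) = 0.1895 I₀.
Need I₃/I₀ = 0.186, so cos²(θ − 102°) = 0.186 / 0.1895 = 0.9814.
θ − 102° = arccos(√0.9814) = 7.8°, giving θ ≈ 102 + 7.8 = 109.8°.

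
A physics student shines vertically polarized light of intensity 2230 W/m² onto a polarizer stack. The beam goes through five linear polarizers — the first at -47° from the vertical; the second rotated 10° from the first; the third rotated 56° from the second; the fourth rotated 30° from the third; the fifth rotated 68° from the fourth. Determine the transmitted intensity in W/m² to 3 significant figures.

I ≈ 33.1 W/m²

By Malus's law, I₁ = 2230 W/m² · cos²(47°) = 1037 W/m².
I₂ = I₁ · cos²(10°) = 1037 · 0.9698 = 1006 W/m².
I₃ = I₂ · cos²(56°) = 1006 · 0.3127 = 314.6 W/m².
I₄ = I₃ · cos²(30°) = 314.6 · 0.75 = 235.9 W/m².
I₅ = I₄ · cos²(68°) = 235.9 · 0.1403 = 33.11 W/m².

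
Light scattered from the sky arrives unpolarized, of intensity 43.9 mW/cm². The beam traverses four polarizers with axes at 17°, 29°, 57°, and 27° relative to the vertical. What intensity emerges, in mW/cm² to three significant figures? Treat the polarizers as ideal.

I ≈ 12.3 mW/cm²

Unpolarized light through the first polarizer → I₁ = 43.9 mW/cm²/2 = 21.95 mW/cm², polarized at 17°.
I₂ = I₁ · cos²(12°) = 21.95 · 0.9568 = 21 mW/cm².
I₃ = I₂ · cos²(28°) = 21 · 0.7796 = 16.37 mW/cm².
I₄ = I₃ · cos²(30°) = 16.37 · 0.75 = 12.28 mW/cm².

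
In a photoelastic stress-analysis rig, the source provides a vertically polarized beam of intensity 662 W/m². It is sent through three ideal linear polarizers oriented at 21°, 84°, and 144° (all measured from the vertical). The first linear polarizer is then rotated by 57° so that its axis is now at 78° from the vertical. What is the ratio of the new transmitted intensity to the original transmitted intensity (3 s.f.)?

I_new/I_old ≈ 0.238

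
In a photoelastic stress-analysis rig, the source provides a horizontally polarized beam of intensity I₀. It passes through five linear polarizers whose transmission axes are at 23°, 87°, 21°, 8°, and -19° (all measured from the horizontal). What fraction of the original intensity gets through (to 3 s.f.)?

I₁ = I₀ cos²(23° − 0°) = I₀ cos²(23°) = 0.8473 I₀.
I₂ = I₁ cos²(87° − 23°) = 0.8473 I₀ · cos²(64°) = 0.1628 I₀.
I₃ = I₂ cos²(21° − 87°) = 0.1628 I₀ · cos²(66°) = 0.02694 I₀.
I₄ = I₃ cos²(8° − 21°) = 0.02694 I₀ · cos²(13°) = 0.02557 I₀.
I₅ = I₄ cos²(-19° − 8°) = 0.02557 I₀ · cos²(27°) = 0.0203 I₀.
Transmitted fraction = 0.0203.

≈ 0.0203 I₀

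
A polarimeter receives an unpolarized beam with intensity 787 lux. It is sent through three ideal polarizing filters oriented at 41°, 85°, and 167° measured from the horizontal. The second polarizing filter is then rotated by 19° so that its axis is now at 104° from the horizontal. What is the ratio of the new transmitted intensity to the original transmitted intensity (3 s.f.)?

I_new/I_old ≈ 4.24

Before rotation:
Unpolarized light through the first polarizer → I₁ = ½ I₀, now polarized at 41°.
I₂ = I₁ cos²(85° − 41°) = 0.5 I₀ · cos²(44°) = 0.2587 I₀.
I₃ = I₂ cos²(167° − 85°) = 0.2587 I₀ · cos²(82°) = 0.005011 I₀.
After rotation:
Unpolarized light through the first polarizer → I₁ = ½ I₀, now polarized at 41°.
I₂ = I₁ cos²(104° − 41°) = 0.5 I₀ · cos²(63°) = 0.1031 I₀.
I₃ = I₂ cos²(167° − 104°) = 0.1031 I₀ · cos²(63°) = 0.02124 I₀.
Ratio = 0.02124 / 0.005011 = 4.238.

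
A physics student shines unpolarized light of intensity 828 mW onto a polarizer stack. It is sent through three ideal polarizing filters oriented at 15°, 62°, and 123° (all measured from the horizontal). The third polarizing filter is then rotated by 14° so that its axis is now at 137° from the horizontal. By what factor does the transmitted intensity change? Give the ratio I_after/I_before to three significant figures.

I_new/I_old ≈ 0.285

Before rotation:
Unpolarized light through the first polarizer → I₁ = ½ I₀, now polarized at 15°.
I₂ = I₁ cos²(62° − 15°) = 0.5 I₀ · cos²(47°) = 0.2326 I₀.
I₃ = I₂ cos²(123° − 62°) = 0.2326 I₀ · cos²(61°) = 0.05466 I₀.
After rotation:
Unpolarized light through the first polarizer → I₁ = ½ I₀, now polarized at 15°.
I₂ = I₁ cos²(62° − 15°) = 0.5 I₀ · cos²(47°) = 0.2326 I₀.
I₃ = I₂ cos²(137° − 62°) = 0.2326 I₀ · cos²(75°) = 0.01558 I₀.
Ratio = 0.01558 / 0.05466 = 0.285.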